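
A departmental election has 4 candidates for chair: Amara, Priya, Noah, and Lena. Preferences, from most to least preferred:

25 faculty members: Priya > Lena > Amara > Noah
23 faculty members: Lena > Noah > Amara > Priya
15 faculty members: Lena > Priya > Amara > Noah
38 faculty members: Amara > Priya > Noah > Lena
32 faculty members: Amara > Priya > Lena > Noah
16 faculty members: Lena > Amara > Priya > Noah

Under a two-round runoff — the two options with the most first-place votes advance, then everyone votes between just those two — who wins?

Lena

Round 1 first-place votes: Amara 70, Priya 25, Noah 0, Lena 54.
Amara and Lena advance.
Runoff: Amara is preferred to Lena by 70 voters; Lena by 79.
Lena wins the runoff.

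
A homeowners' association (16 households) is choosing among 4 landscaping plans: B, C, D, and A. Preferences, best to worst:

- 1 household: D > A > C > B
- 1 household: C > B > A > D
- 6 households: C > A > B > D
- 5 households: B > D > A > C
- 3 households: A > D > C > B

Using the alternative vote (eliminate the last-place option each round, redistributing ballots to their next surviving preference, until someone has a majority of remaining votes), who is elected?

Round 1: B 5, C 7, D 1, A 3. Eliminate D.
Round 2: B 5, C 7, A 4. Eliminate A.
Round 3: B 5, C 11. C has a majority.

C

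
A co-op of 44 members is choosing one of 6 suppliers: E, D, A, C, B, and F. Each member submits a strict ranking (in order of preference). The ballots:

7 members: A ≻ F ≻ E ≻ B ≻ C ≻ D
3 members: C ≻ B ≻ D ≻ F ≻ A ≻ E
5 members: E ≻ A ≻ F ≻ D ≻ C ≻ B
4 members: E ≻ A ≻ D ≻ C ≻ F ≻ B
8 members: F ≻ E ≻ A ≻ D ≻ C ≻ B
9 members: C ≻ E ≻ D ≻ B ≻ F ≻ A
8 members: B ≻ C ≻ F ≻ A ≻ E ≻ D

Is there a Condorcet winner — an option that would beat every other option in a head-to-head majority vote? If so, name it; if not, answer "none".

Checking pairwise contests:
F beats E 26–18.
E beats D 41–3.
E beats A 26–18.
E beats C 24–20.
E beats B 33–11.
C beats F 24–20.
Every option loses at least one head-to-head, so there is no Condorcet winner.

none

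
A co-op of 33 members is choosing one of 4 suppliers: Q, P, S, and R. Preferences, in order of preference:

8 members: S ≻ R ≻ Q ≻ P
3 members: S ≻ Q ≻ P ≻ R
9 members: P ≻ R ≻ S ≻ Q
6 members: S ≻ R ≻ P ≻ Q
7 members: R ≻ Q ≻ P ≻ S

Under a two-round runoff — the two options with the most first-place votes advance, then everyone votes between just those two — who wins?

S

Round 1 first-place votes: Q 0, P 9, S 17, R 7.
S and P advance.
Runoff: S is preferred to P by 17 voters; P by 16.
S wins the runoff.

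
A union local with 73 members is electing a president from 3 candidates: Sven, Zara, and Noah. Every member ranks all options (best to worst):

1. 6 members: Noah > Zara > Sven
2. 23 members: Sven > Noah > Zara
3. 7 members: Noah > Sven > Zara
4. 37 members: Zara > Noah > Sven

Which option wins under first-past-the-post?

Zara

First-place votes: Sven 23, Zara 37, Noah 13.
Zara has the most first-place votes.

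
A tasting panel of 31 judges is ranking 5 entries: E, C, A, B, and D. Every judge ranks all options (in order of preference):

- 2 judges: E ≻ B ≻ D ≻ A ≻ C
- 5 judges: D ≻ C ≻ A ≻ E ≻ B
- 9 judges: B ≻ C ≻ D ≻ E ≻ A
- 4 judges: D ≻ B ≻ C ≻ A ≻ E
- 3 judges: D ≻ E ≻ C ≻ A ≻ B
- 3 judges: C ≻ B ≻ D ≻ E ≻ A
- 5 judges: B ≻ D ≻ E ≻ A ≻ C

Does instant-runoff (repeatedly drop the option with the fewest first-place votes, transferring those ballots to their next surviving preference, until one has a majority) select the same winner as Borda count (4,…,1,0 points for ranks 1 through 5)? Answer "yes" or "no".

no

Instant-runoff — R1 E 2, C 3, A 0, B 14, D 12 (A out); R2 E 2, C 3, B 14, D 12 (E out); R3 C 3, B 16, D 12 (B winner). Winner: B.
Borda — scores: E 44, C 68, A 24, B 83, D 91. Winner: D.
The two methods disagree.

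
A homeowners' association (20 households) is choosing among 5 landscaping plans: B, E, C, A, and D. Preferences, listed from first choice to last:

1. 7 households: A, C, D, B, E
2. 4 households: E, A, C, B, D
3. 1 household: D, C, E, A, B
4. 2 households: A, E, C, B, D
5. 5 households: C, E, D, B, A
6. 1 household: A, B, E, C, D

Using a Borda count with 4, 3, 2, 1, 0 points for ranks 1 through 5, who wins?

B: 7·1 + 4·1 + 1·0 + 2·1 + 5·1 + 1·3 = 21
E: 7·0 + 4·4 + 1·2 + 2·3 + 5·3 + 1·2 = 41
C: 7·3 + 4·2 + 1·3 + 2·2 + 5·4 + 1·1 = 57
A: 7·4 + 4·3 + 1·1 + 2·4 + 5·0 + 1·4 = 53
D: 7·2 + 4·0 + 1·4 + 2·0 + 5·2 + 1·0 = 28
C has the highest Borda score (57).

C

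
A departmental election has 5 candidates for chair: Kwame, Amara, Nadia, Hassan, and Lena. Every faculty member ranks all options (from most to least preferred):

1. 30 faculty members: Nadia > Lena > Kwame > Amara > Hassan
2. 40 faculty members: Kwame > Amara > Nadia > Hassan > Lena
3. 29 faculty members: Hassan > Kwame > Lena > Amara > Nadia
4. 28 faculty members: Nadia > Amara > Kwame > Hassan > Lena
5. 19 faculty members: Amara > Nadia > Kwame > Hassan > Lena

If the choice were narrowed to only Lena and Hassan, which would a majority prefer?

Voters preferring Lena to Hassan: 30; preferring Hassan to Lena: 116.
Hassan wins the head-to-head.

Hassan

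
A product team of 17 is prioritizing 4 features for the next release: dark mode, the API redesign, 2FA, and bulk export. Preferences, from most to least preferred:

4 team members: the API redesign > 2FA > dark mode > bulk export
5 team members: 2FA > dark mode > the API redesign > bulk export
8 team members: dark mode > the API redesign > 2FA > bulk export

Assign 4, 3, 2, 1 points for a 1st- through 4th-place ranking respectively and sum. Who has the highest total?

dark mode: 4·2 + 5·3 + 8·4 = 55
the API redesign: 4·4 + 5·2 + 8·3 = 50
2FA: 4·3 + 5·4 + 8·2 = 48
bulk export: 4·1 + 5·1 + 8·1 = 17
dark mode has the highest Borda score (55).

dark mode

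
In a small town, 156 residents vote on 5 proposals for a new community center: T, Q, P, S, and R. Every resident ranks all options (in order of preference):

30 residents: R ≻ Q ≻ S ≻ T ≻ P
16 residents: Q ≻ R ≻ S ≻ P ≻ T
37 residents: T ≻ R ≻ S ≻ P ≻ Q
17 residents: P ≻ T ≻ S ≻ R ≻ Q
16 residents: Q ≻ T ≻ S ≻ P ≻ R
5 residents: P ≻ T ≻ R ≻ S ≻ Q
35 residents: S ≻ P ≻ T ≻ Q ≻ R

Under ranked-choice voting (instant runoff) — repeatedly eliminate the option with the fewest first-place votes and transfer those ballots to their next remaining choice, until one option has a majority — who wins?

Round 1: T 37, Q 32, P 22, S 35, R 30. Eliminate P.
Round 2: T 59, Q 32, S 35, R 30. Eliminate R.
Round 3: T 59, Q 62, S 35. Eliminate S.
Round 4: T 94, Q 62. T has a majority.

T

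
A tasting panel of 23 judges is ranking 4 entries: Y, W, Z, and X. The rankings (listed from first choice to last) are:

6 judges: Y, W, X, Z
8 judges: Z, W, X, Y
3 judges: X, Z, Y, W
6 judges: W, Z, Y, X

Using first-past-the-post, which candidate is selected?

First-place votes: Y 6, W 6, Z 8, X 3.
Z has the most first-place votes.

Z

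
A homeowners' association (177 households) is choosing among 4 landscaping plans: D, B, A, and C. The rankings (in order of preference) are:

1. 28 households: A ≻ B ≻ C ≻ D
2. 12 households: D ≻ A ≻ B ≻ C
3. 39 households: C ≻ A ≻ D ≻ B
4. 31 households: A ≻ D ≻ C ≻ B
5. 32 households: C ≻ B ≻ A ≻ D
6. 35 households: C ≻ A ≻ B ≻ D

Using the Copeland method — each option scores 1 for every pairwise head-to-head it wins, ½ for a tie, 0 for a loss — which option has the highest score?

D: loses to B, A, and C → score 0.
B: beats D; loses to A and C → score 1.
A: beats D and B; loses to C → score 2.
C: beats D, B, and A → score 3.
C has the best pairwise record.

C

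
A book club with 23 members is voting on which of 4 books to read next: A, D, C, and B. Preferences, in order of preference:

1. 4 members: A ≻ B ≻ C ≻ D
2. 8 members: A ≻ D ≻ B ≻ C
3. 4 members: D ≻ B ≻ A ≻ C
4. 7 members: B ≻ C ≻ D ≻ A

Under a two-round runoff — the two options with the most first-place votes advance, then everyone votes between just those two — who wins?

A

Round 1 first-place votes: A 12, D 4, C 0, B 7.
A and B advance.
Runoff: A is preferred to B by 12 voters; B by 11.
A wins the runoff.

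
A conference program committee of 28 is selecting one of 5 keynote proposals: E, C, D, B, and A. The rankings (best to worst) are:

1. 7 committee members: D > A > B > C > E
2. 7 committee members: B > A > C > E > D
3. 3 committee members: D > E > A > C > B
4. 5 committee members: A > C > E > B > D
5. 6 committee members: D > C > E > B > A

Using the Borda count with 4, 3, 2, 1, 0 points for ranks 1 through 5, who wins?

E: 7·0 + 7·1 + 3·3 + 5·2 + 6·2 = 38
C: 7·1 + 7·2 + 3·1 + 5·3 + 6·3 = 57
D: 7·4 + 7·0 + 3·4 + 5·0 + 6·4 = 64
B: 7·2 + 7·4 + 3·0 + 5·1 + 6·1 = 53
A: 7·3 + 7·3 + 3·2 + 5·4 + 6·0 = 68
A has the highest Borda score (68).

A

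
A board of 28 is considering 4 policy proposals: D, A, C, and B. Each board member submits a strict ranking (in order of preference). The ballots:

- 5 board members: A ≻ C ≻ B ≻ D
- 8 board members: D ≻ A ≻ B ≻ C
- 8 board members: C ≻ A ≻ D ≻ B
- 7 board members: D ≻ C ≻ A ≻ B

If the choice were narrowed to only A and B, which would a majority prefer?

Voters preferring A to B: 28; preferring B to A: 0.
A wins the head-to-head.

A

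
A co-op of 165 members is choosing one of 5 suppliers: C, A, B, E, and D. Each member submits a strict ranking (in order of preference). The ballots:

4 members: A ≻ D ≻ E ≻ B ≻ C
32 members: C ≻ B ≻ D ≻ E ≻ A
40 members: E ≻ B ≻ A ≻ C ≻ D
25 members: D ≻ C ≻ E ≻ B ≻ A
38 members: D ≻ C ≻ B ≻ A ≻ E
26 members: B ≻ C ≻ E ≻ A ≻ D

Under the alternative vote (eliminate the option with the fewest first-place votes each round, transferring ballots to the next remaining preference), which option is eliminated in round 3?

E

Round 1: C 32, A 4, B 26, E 40, D 63. Eliminate A.
Round 2: C 32, B 26, E 40, D 67. Eliminate B.
Round 3: C 58, E 40, D 67. Eliminate E.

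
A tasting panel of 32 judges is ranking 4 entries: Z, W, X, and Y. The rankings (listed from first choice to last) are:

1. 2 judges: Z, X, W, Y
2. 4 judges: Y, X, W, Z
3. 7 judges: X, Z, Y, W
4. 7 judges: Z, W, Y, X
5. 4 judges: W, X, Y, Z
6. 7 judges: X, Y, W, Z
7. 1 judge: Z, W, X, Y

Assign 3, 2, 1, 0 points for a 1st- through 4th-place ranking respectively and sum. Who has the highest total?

X

Z: 2·3 + 4·0 + 7·2 + 7·3 + 4·0 + 7·0 + 1·3 = 44
W: 2·1 + 4·1 + 7·0 + 7·2 + 4·3 + 7·1 + 1·2 = 41
X: 2·2 + 4·2 + 7·3 + 7·0 + 4·2 + 7·3 + 1·1 = 63
Y: 2·0 + 4·3 + 7·1 + 7·1 + 4·1 + 7·2 + 1·0 = 44
X has the highest Borda score (63).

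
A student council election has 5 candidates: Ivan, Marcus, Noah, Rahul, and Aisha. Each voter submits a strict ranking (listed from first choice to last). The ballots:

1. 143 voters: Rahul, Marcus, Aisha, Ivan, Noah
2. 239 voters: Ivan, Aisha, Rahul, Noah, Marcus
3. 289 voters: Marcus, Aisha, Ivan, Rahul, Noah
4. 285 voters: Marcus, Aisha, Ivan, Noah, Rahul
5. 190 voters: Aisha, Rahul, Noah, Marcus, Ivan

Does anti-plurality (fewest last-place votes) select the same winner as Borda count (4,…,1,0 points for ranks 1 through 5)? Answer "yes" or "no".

Anti-plurality — last-place votes: Ivan 190, Marcus 239, Noah 432, Rahul 285, Aisha 0. Winner: Aisha.
Borda — scores: Ivan 2247, Marcus 2915, Noah 904, Rahul 1909, Aisha 3485. Winner: Aisha.
The two methods agree.

yes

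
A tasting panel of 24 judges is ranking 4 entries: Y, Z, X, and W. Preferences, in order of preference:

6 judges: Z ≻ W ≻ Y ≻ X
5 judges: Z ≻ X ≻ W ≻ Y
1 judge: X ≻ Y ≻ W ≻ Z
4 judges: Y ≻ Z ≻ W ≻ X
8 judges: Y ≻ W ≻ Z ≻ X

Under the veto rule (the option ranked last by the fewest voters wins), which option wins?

Last-place votes: Y 5, Z 1, X 18, W 0.
W is ranked last by the fewest voters, so W wins.

W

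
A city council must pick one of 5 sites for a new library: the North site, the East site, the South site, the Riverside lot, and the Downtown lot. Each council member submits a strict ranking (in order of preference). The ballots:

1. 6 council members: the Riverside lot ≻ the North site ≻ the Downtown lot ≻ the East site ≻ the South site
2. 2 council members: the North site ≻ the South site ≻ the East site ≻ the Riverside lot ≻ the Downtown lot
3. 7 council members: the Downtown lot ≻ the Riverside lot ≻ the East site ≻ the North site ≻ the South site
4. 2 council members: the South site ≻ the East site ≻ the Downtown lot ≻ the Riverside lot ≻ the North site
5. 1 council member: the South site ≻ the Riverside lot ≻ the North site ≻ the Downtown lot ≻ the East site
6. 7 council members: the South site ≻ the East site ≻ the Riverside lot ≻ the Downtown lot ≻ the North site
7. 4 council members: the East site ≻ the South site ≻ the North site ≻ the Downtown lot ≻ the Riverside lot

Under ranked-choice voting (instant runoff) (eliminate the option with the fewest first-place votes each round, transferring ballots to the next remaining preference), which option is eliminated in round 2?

Round 1: the North site 2, the East site 4, the South site 10, the Riverside lot 6, the Downtown lot 7. Eliminate the North site.
Round 2: the East site 4, the South site 12, the Riverside lot 6, the Downtown lot 7. Eliminate the East site.

the East site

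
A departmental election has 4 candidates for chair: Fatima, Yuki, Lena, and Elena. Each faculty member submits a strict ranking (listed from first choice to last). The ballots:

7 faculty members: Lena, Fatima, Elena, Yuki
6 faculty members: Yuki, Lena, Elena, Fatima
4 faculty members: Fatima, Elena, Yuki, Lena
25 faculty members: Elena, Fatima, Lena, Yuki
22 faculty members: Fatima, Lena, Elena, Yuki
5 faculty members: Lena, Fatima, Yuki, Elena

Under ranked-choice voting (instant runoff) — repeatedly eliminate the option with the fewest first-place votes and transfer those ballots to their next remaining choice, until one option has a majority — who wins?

Fatima

Round 1: Fatima 26, Yuki 6, Lena 12, Elena 25. Eliminate Yuki.
Round 2: Fatima 26, Lena 18, Elena 25. Eliminate Lena.
Round 3: Fatima 38, Elena 31. Fatima has a majority.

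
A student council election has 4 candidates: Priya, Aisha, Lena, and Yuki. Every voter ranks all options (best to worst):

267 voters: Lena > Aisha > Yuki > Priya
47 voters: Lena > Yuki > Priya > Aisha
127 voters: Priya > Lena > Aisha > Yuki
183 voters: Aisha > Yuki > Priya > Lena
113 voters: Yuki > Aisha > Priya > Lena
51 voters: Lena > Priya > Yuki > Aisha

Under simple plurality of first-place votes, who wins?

First-place votes: Priya 127, Aisha 183, Lena 365, Yuki 113.
Lena has the most first-place votes.

Lena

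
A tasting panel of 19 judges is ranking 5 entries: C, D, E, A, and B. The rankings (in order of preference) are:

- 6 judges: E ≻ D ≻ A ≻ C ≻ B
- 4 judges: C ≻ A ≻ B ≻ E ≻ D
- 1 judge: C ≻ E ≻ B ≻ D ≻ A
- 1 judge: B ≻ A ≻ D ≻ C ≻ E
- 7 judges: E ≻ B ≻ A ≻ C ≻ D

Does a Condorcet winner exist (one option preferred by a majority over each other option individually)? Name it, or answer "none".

E

E vs C: 13–6 for E.
E vs D: 18–1 for E.
E vs A: 14–5 for E.
E vs B: 14–5 for E.
E beats every other option head-to-head.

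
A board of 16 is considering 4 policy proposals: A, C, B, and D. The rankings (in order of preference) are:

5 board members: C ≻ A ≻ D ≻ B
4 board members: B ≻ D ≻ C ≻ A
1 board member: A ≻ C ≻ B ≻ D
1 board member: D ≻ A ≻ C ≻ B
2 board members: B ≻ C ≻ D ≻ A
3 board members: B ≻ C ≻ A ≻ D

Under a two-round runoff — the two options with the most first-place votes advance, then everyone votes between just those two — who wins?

Round 1 first-place votes: A 1, C 5, B 9, D 1.
B and C advance.
Runoff: B is preferred to C by 9 voters; C by 7.
B wins the runoff.

B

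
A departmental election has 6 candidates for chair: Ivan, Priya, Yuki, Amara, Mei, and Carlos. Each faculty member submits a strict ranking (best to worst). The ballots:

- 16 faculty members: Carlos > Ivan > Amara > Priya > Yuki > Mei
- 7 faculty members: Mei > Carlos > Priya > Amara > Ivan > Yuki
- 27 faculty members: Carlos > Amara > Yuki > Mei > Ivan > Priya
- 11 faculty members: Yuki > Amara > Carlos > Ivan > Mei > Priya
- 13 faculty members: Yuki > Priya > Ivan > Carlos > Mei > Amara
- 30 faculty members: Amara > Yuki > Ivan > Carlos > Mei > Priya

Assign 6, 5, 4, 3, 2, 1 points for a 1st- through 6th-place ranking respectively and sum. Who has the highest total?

Ivan: 16·5 + 7·2 + 27·2 + 11·3 + 13·4 + 30·4 = 353
Priya: 16·3 + 7·4 + 27·1 + 11·1 + 13·5 + 30·1 = 209
Yuki: 16·2 + 7·1 + 27·4 + 11·6 + 13·6 + 30·5 = 441
Amara: 16·4 + 7·3 + 27·5 + 11·5 + 13·1 + 30·6 = 468
Mei: 16·1 + 7·6 + 27·3 + 11·2 + 13·2 + 30·2 = 247
Carlos: 16·6 + 7·5 + 27·6 + 11·4 + 13·3 + 30·3 = 466
Amara has the highest Borda score (468).

Amara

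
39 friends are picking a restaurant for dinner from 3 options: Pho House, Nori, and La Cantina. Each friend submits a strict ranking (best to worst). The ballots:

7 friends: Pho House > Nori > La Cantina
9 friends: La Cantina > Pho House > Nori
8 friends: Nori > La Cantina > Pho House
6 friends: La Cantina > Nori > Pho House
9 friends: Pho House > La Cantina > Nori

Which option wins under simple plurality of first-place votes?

First-place votes: Pho House 16, Nori 8, La Cantina 15.
Pho House has the most first-place votes.

Pho House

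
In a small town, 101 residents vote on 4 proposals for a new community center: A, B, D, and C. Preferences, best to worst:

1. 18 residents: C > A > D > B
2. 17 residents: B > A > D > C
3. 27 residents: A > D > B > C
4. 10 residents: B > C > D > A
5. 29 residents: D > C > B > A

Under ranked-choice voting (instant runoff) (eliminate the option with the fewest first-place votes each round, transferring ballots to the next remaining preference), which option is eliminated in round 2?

Round 1: A 27, B 27, D 29, C 18. Eliminate C.
Round 2: A 45, B 27, D 29. Eliminate B.

B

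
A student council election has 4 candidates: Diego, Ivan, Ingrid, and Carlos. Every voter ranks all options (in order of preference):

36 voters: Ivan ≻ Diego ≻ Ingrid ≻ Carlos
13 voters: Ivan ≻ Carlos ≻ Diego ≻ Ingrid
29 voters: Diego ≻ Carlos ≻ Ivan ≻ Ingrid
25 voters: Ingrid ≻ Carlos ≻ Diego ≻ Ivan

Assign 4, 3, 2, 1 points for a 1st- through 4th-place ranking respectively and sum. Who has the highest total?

Diego: 36·3 + 13·2 + 29·4 + 25·2 = 300
Ivan: 36·4 + 13·4 + 29·2 + 25·1 = 279
Ingrid: 36·2 + 13·1 + 29·1 + 25·4 = 214
Carlos: 36·1 + 13·3 + 29·3 + 25·3 = 237
Diego has the highest Borda score (300).

Diego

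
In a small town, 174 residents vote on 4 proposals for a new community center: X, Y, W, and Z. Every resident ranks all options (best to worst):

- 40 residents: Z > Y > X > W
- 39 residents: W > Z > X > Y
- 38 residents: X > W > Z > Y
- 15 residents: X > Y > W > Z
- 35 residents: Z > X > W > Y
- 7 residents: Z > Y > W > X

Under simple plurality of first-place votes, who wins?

Z

First-place votes: X 53, Y 0, W 39, Z 82.
Z has the most first-place votes.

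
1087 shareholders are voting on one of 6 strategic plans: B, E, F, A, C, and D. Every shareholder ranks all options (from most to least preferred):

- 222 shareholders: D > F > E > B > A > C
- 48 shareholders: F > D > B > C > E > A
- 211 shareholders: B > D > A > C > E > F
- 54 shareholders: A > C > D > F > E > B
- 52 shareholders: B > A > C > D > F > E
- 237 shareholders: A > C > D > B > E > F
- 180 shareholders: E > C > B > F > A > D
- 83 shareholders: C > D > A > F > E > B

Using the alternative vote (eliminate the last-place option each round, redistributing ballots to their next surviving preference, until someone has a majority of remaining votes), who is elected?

Round 1: B 263, E 180, F 48, A 291, C 83, D 222. Eliminate F.
Round 2: B 263, E 180, A 291, C 83, D 270. Eliminate C.
Round 3: B 263, E 180, A 291, D 353. Eliminate E.
Round 4: B 443, A 291, D 353. Eliminate A.
Round 5: B 443, D 644. D has a majority.

D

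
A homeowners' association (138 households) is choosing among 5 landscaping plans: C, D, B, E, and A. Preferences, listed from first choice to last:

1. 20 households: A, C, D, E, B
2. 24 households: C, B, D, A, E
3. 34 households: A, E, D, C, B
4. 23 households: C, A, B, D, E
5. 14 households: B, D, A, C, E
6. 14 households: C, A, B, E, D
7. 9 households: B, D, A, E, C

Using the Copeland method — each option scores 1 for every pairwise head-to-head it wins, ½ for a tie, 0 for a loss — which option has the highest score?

A

C: beats D, B, and E; loses to A → score 3.
D: beats E; loses to C, B, and A → score 1.
B: beats D and E; loses to C and A → score 2.
E: loses to C, D, B, and A → score 0.
A: beats C, D, B, and E → score 4.
A has the best pairwise record.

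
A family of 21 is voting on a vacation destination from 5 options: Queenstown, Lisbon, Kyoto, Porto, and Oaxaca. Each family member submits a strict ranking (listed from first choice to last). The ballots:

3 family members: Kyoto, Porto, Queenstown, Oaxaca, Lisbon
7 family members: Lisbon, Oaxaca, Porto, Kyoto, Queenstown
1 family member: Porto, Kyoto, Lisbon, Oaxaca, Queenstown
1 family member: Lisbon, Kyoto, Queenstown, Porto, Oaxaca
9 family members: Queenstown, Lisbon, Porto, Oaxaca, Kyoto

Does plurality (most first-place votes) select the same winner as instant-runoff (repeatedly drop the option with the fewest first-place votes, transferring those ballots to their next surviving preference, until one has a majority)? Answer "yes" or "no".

yes

Plurality — first-place votes: Queenstown 9, Lisbon 8, Kyoto 3, Porto 1, Oaxaca 0. Winner: Queenstown.
Instant-runoff — R1 Queenstown 9, Lisbon 8, Kyoto 3, Porto 1, Oaxaca 0 (Oaxaca out); R2 Queenstown 9, Lisbon 8, Kyoto 3, Porto 1 (Porto out); R3 Queenstown 9, Lisbon 8, Kyoto 4 (Kyoto out); R4 Queenstown 12, Lisbon 9 (Queenstown winner). Winner: Queenstown.
The two methods agree.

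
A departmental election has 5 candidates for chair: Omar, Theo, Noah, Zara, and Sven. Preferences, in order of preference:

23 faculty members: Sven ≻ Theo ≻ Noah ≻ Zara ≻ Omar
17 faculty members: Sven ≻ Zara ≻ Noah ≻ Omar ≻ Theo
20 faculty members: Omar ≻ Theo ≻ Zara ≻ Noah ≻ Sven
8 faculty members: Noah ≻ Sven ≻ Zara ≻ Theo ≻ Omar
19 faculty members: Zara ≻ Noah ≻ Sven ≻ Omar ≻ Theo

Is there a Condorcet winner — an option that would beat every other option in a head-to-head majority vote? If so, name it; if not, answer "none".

Checking pairwise contests:
Noah beats Omar 67–20.
Omar beats Theo 56–31.
Zara beats Noah 56–31.
Sven beats Zara 48–39.
Noah beats Sven 47–40.
Every option loses at least one head-to-head, so there is no Condorcet winner.

none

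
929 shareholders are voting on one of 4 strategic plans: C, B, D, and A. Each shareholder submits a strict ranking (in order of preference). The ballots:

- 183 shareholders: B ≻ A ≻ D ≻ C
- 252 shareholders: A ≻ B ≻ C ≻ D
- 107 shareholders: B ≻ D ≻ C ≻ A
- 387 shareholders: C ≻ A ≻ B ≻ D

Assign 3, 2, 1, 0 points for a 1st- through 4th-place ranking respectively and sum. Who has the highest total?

A

C: 183·0 + 252·1 + 107·1 + 387·3 = 1520
B: 183·3 + 252·2 + 107·3 + 387·1 = 1761
D: 183·1 + 252·0 + 107·2 + 387·0 = 397
A: 183·2 + 252·3 + 107·0 + 387·2 = 1896
A has the highest Borda score (1896).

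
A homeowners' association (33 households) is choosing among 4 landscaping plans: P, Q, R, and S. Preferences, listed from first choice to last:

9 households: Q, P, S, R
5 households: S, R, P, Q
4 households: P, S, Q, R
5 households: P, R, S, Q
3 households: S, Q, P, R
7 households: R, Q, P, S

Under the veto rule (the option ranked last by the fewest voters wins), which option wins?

P

Last-place votes: P 0, Q 10, R 16, S 7.
P is ranked last by the fewest voters, so P wins.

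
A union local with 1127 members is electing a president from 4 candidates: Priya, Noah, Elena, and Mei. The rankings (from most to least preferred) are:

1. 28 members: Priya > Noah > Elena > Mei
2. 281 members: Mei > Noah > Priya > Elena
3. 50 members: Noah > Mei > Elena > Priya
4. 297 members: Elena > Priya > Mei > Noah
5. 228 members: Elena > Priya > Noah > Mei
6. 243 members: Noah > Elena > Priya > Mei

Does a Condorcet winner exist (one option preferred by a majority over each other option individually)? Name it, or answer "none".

none

Checking pairwise contests:
Noah beats Priya 574–553.
Mei beats Noah 578–549.
Noah beats Elena 602–525.
Priya beats Mei 796–331.
Every option loses at least one head-to-head, so there is no Condorcet winner.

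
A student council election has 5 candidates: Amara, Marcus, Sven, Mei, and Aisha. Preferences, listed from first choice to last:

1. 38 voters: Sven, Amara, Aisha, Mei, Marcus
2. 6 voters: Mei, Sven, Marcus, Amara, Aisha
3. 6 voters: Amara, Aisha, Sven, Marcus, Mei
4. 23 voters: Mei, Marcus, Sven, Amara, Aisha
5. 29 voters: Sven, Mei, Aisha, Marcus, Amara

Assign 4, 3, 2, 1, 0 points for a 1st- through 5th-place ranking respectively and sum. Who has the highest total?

Sven

Amara: 38·3 + 6·1 + 6·4 + 23·1 + 29·0 = 167
Marcus: 38·0 + 6·2 + 6·1 + 23·3 + 29·1 = 116
Sven: 38·4 + 6·3 + 6·2 + 23·2 + 29·4 = 344
Mei: 38·1 + 6·4 + 6·0 + 23·4 + 29·3 = 241
Aisha: 38·2 + 6·0 + 6·3 + 23·0 + 29·2 = 152
Sven has the highest Borda score (344).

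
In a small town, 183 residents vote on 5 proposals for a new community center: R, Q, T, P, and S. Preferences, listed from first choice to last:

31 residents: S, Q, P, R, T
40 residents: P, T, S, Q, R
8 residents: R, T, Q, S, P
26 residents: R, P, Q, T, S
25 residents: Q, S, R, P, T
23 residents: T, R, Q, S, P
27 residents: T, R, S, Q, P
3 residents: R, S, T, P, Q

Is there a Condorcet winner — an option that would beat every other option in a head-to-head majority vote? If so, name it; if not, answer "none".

Checking pairwise contests:
Q beats R 96–87.
T beats Q 101–82.
R beats T 93–90.
R beats P 112–71.
T beats S 124–59.
Every option loses at least one head-to-head, so there is no Condorcet winner.

none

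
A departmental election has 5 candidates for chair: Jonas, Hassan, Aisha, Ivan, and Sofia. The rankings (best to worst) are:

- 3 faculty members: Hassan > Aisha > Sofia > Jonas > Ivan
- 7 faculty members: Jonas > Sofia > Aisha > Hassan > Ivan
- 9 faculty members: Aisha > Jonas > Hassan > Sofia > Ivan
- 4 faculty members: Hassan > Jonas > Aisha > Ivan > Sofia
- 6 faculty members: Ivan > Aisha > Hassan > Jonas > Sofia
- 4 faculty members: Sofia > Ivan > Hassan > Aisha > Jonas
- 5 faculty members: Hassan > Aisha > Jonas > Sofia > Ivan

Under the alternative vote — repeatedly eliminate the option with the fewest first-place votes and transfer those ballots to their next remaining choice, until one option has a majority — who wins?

Aisha

Round 1: Jonas 7, Hassan 12, Aisha 9, Ivan 6, Sofia 4. Eliminate Sofia.
Round 2: Jonas 7, Hassan 12, Aisha 9, Ivan 10. Eliminate Jonas.
Round 3: Hassan 12, Aisha 16, Ivan 10. Eliminate Ivan.
Round 4: Hassan 16, Aisha 22. Aisha has a majority.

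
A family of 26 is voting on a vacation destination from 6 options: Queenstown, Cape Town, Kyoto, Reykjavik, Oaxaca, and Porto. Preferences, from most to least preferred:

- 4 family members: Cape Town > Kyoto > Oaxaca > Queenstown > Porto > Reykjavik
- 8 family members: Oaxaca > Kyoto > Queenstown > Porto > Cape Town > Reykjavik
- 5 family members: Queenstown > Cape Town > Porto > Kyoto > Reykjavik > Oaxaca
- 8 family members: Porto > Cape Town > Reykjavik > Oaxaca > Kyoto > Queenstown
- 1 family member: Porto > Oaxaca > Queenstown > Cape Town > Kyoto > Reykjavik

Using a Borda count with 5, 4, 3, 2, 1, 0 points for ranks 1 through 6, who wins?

Cape Town

Queenstown: 4·2 + 8·3 + 5·5 + 8·0 + 1·3 = 60
Cape Town: 4·5 + 8·1 + 5·4 + 8·4 + 1·2 = 82
Kyoto: 4·4 + 8·4 + 5·2 + 8·1 + 1·1 = 67
Reykjavik: 4·0 + 8·0 + 5·1 + 8·3 + 1·0 = 29
Oaxaca: 4·3 + 8·5 + 5·0 + 8·2 + 1·4 = 72
Porto: 4·1 + 8·2 + 5·3 + 8·5 + 1·5 = 80
Cape Town has the highest Borda score (82).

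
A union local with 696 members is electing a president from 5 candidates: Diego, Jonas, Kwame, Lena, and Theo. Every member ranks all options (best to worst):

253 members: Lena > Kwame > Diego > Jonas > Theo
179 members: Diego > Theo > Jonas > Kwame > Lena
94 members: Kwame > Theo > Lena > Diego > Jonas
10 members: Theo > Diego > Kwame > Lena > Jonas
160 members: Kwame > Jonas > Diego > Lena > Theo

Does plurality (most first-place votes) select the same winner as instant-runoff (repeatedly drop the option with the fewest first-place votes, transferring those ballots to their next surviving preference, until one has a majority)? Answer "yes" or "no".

Plurality — first-place votes: Diego 179, Jonas 0, Kwame 254, Lena 253, Theo 10. Winner: Kwame.
Instant-runoff — R1 Diego 179, Jonas 0, Kwame 254, Lena 253, Theo 10 (Jonas out); R2 Diego 179, Kwame 254, Lena 253, Theo 10 (Theo out); R3 Diego 189, Kwame 254, Lena 253 (Diego out); R4 Kwame 443, Lena 253 (Kwame winner). Winner: Kwame.
The two methods agree.

yes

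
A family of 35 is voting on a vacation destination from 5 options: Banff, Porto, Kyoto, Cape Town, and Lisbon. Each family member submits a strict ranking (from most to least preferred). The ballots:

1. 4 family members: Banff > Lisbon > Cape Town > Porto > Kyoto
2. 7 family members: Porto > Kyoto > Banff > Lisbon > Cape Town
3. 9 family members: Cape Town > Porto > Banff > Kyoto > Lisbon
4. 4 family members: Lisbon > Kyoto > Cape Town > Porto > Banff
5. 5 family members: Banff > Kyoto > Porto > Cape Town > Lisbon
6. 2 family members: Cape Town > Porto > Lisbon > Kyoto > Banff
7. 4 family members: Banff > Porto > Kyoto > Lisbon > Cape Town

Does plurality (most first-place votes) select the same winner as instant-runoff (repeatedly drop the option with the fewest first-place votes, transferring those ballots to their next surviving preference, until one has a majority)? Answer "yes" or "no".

Plurality — first-place votes: Banff 13, Porto 7, Kyoto 0, Cape Town 11, Lisbon 4. Winner: Banff.
Instant-runoff — R1 Banff 13, Porto 7, Kyoto 0, Cape Town 11, Lisbon 4 (Kyoto out); R2 Banff 13, Porto 7, Cape Town 11, Lisbon 4 (Lisbon out); R3 Banff 13, Porto 7, Cape Town 15 (Porto out); R4 Banff 20, Cape Town 15 (Banff winner). Winner: Banff.
The two methods agree.

yes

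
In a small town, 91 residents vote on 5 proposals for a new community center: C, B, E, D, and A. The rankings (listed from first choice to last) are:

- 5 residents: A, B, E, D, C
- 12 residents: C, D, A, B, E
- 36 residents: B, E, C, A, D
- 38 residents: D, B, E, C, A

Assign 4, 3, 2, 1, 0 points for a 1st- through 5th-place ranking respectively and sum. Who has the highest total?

C: 5·0 + 12·4 + 36·2 + 38·1 = 158
B: 5·3 + 12·1 + 36·4 + 38·3 = 285
E: 5·2 + 12·0 + 36·3 + 38·2 = 194
D: 5·1 + 12·3 + 36·0 + 38·4 = 193
A: 5·4 + 12·2 + 36·1 + 38·0 = 80
B has the highest Borda score (285).

B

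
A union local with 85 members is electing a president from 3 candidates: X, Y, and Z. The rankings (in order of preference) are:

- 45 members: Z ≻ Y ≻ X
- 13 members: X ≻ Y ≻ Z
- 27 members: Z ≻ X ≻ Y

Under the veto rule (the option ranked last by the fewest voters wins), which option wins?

Z

Last-place votes: X 45, Y 27, Z 13.
Z is ranked last by the fewest voters, so Z wins.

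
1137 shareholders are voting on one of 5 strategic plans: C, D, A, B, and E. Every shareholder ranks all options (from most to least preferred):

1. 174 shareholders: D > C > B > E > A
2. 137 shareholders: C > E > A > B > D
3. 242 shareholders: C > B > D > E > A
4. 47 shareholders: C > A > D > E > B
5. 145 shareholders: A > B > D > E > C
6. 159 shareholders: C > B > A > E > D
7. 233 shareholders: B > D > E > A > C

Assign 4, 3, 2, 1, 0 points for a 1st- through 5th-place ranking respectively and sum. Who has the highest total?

B

C: 174·3 + 137·4 + 242·4 + 47·4 + 145·0 + 159·4 + 233·0 = 2862
D: 174·4 + 137·0 + 242·2 + 47·2 + 145·2 + 159·0 + 233·3 = 2263
A: 174·0 + 137·2 + 242·0 + 47·3 + 145·4 + 159·2 + 233·1 = 1546
B: 174·2 + 137·1 + 242·3 + 47·0 + 145·3 + 159·3 + 233·4 = 3055
E: 174·1 + 137·3 + 242·1 + 47·1 + 145·1 + 159·1 + 233·2 = 1644
B has the highest Borda score (3055).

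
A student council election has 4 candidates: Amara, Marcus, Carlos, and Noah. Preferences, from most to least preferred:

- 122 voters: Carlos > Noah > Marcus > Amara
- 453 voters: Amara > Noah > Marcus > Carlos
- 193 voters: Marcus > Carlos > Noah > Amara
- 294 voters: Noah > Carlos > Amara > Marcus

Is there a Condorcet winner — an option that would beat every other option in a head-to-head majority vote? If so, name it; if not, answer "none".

Noah

Noah vs Amara: 609–453 for Noah.
Noah vs Marcus: 869–193 for Noah.
Noah vs Carlos: 747–315 for Noah.
Noah beats every other option head-to-head.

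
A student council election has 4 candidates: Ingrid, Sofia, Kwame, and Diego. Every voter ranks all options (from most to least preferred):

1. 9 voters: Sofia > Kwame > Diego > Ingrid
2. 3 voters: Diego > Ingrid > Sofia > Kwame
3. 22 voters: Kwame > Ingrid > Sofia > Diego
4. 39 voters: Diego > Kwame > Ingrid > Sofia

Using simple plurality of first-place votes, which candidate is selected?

First-place votes: Ingrid 0, Sofia 9, Kwame 22, Diego 42.
Diego has the most first-place votes.

Diego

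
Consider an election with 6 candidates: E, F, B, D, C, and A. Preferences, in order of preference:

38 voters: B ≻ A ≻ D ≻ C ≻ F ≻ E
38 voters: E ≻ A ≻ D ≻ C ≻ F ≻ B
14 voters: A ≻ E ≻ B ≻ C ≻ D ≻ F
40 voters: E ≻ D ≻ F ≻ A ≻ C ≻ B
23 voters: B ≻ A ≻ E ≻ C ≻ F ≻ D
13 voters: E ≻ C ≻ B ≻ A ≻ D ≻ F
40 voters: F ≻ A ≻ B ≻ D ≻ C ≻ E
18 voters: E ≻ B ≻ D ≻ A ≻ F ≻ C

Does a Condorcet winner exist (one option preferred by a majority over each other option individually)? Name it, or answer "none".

A

A vs E: 115–109 for A.
A vs F: 144–80 for A.
A vs B: 132–92 for A.
A vs D: 166–58 for A.
A vs C: 211–13 for A.
A beats every other option head-to-head.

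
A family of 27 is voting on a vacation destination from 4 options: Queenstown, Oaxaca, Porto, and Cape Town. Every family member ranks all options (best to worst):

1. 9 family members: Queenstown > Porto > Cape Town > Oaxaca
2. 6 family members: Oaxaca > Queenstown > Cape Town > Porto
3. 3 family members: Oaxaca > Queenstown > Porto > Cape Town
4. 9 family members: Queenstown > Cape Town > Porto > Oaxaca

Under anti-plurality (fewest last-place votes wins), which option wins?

Queenstown

Last-place votes: Queenstown 0, Oaxaca 18, Porto 6, Cape Town 3.
Queenstown is ranked last by the fewest voters, so Queenstown wins.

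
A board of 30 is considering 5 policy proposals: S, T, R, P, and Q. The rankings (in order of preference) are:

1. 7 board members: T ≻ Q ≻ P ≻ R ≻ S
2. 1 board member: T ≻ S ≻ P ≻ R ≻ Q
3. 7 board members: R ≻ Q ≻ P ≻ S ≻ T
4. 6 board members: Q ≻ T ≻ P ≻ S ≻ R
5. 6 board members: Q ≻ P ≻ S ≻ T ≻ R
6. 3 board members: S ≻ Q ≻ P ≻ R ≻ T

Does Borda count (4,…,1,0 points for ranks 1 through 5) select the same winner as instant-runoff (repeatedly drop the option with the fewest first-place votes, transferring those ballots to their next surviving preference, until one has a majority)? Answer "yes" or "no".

Borda — scores: S 40, T 56, R 39, P 66, Q 99. Winner: Q.
Instant-runoff — R1 S 3, T 8, R 7, P 0, Q 12 (P out); R2 S 3, T 8, R 7, Q 12 (S out); R3 T 8, R 7, Q 15 (R out); R4 T 8, Q 22 (Q winner). Winner: Q.
The two methods agree.

yes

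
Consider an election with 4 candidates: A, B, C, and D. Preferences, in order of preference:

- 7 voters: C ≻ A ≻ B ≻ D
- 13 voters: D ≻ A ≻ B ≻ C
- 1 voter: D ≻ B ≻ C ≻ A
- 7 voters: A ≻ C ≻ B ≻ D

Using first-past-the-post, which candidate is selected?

First-place votes: A 7, B 0, C 7, D 14.
D has the most first-place votes.

D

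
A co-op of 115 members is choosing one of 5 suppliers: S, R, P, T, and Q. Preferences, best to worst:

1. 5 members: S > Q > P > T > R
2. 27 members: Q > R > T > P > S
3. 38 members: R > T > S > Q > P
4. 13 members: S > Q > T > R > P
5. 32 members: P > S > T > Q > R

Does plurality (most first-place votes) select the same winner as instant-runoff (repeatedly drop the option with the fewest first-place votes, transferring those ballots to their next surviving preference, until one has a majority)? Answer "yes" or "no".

no

Plurality — first-place votes: S 18, R 38, P 32, T 0, Q 27. Winner: R.
Instant-runoff — R1 S 18, R 38, P 32, T 0, Q 27 (T out); R2 S 18, R 38, P 32, Q 27 (S out); R3 R 38, P 32, Q 45 (P out); R4 R 38, Q 77 (Q winner). Winner: Q.
The two methods disagree.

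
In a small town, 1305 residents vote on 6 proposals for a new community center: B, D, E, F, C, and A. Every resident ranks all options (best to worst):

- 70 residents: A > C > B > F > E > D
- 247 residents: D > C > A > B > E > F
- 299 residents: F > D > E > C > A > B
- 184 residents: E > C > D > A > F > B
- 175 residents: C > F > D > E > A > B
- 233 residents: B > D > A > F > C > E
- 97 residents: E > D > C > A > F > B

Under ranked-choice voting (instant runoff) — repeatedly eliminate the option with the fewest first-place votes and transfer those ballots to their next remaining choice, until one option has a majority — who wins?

D

Round 1: B 233, D 247, E 281, F 299, C 175, A 70. Eliminate A.
Round 2: B 233, D 247, E 281, F 299, C 245. Eliminate B.
Round 3: D 480, E 281, F 299, C 245. Eliminate C.
Round 4: D 480, E 281, F 544. Eliminate E.
Round 5: D 761, F 544. D has a majority.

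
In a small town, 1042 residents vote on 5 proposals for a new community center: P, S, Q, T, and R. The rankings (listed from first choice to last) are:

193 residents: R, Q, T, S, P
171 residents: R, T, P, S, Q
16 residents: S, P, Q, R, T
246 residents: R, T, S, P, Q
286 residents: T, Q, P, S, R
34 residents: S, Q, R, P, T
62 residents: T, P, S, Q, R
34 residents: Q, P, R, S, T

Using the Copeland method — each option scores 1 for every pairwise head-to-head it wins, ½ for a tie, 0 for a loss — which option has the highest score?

R

P: beats S; loses to Q, T, and R → score 1.
S: beats Q; loses to P, T, and R → score 1.
Q: beats P; loses to S, T, and R → score 1.
T: beats P, S, and Q; loses to R → score 3.
R: beats P, S, Q, and T → score 4.
R has the best pairwise record.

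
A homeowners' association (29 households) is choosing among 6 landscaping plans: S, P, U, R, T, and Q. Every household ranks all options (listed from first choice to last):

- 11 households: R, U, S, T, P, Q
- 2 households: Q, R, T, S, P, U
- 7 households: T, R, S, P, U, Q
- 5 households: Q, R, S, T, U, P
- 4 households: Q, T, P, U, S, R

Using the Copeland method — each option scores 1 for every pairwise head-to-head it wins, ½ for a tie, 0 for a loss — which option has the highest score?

R

S: beats P, T, and Q; loses to U and R → score 3.
P: beats Q; loses to S, U, R, and T → score 1.
U: beats S, P, and Q; loses to R and T → score 3.
R: beats S, P, U, T, and Q → score 5.
T: beats P, U, and Q; loses to S and R → score 3.
Q: loses to S, P, U, R, and T → score 0.
R has the best pairwise record.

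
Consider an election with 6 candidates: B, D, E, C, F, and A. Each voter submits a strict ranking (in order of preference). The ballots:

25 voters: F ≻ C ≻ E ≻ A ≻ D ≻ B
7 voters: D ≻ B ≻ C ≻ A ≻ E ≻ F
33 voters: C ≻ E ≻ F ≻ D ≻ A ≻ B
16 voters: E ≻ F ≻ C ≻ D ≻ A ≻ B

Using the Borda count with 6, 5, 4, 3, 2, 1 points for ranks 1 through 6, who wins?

C

B: 25·1 + 7·5 + 33·1 + 16·1 = 109
D: 25·2 + 7·6 + 33·3 + 16·3 = 239
E: 25·4 + 7·2 + 33·5 + 16·6 = 375
C: 25·5 + 7·4 + 33·6 + 16·4 = 415
F: 25·6 + 7·1 + 33·4 + 16·5 = 369
A: 25·3 + 7·3 + 33·2 + 16·2 = 194
C has the highest Borda score (415).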